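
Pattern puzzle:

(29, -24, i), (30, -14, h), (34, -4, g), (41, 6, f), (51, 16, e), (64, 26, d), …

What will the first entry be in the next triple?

First entry: 29, 30, 34, 41, 51, 64 → 80 (differences are 1, 4, 7, … (increasing by 3 each time)).

80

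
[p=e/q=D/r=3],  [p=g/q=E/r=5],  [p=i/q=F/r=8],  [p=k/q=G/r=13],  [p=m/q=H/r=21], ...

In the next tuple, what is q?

I

Q goes D, E, F, G, H → I (letters move forward 1 place in the alphabet).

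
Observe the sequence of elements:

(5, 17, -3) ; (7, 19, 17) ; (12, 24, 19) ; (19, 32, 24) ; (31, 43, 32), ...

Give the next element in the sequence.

First slot: each term is the sum of the two before it; 5, 7, 12, 19, 31 → 50.
Second slot — differences are 2, 5, 8, … (increasing by 3 each time): 17, 19, 24, 32, 43 → 57.
Third slot goes -3, 17, 19, 24, 32 → 43 (always the previous value of the second slot).
Putting it together: (50, 57, 43).

(50, 57, 43)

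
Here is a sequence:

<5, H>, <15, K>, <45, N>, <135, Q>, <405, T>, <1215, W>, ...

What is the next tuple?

For the first part, ×3 each step: 5, 15, 45, 135, 405, 1215 → 3645.
Letter goes H, K, N, Q, T, W → Z (letters move forward 3 places in the alphabet).
So the next tuple is <3645, Z>.

<3645, Z>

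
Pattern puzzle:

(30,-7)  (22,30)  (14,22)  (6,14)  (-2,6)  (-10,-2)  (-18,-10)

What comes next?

First coordinate: 30, 22, 14, 6, -2, -10, -18 → -26 (−8 each step).
Second coordinate — always the previous value of the first coordinate: -7, 30, 22, 14, 6, -2, -10 → -18.
Combining the parts gives (-26,-18).

(-26,-18)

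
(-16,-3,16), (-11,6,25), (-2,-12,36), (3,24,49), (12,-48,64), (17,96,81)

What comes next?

First value — alternating steps +5, +9, +5, +9, …: -16, -11, -2, 3, 12, 17 → 26.
Second value goes -3, 6, -12, 24, -48, 96 → -192 (×(-2) each step).
Third value: perfect squares: 4², 5², 6², …; 16, 25, 36, 49, 64, 81 → 100.
So the next tuple is (26,-192,100).

(26,-192,100)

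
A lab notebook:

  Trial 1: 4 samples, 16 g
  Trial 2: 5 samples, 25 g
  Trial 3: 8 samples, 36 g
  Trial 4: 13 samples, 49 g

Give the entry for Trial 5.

20 samples, 64 g

Samples goes 4, 5, 8, 13 → 20 (differences are 1, 3, 5, … (increasing by 2 each time)).
G — perfect squares: 4², 5², 6², …: 16, 25, 36, 49 → 64.
Putting it together: 20 samples, 64 g.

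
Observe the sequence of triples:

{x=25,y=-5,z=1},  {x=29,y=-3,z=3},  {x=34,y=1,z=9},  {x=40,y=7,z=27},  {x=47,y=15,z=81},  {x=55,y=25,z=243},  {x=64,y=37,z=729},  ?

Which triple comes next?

X: 25, 29, 34, 40, 47, 55, 64 → 74 (differences are 4, 5, 6, … (increasing by 1 each time)).
Y — differences are 2, 4, 6, … (increasing by 2 each time): -5, -3, 1, 7, 15, 25, 37 → 51.
Z — ×3 each step: 1, 3, 9, 27, 81, 243, 729 → 2187.
So the next triple is {x=74,y=51,z=2187}.

{x=74,y=51,z=2187}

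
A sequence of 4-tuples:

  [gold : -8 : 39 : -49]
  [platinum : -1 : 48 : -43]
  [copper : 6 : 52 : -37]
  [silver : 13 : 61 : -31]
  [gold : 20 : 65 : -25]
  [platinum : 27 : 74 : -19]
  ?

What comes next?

[copper : 34 : 78 : -13]

For the metal, repeats gold → platinum → copper → silver: gold, platinum, copper, silver, gold, platinum → copper.
Second component: +7 each step, so -8, -1, 6, 13, 20, 27 → 34.
Third component — alternating steps +9, +4, +9, +4, …: 39, 48, 52, 61, 65, 74 → 78.
Fourth component: +6 each step; -49, -43, -37, -31, -25, -19 → -13.
So the next 4-tuple is [copper : 34 : 78 : -13].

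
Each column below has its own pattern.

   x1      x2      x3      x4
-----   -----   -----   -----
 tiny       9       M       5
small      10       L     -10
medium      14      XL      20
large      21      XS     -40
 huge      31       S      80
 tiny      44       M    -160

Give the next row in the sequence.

Column x1: repeats tiny → small → medium → large → huge; tiny, small, medium, large, huge, tiny → small.
Column x2: differences are 1, 4, 7, … (increasing by 3 each time); 9, 10, 14, 21, 31, 44 → 60.
Column x3: repeats M → L → XL → XS → S; M, L, XL, XS, S, M → L.
Column x4 goes 5, -10, 20, -40, 80, -160 → 320 (×(-2) each step).
Putting it together: small  60  L  320.

small  60  L  320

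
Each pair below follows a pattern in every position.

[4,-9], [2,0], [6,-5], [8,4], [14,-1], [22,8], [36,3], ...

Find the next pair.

First part goes 4, 2, 6, 8, 14, 22, 36 → 58 (each term is the sum of the two before it).
Second part: alternating steps +9, −5, +9, −5, …, so -9, 0, -5, 4, -1, 8, 3 → 12.
Combining the parts gives [58,12].

[58,12]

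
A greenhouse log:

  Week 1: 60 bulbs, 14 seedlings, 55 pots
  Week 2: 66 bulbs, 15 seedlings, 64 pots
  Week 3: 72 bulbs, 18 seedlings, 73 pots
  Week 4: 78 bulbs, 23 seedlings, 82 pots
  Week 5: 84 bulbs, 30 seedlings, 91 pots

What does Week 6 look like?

Bulbs goes 60, 66, 72, 78, 84 → 90 (+6 each step).
Seedlings goes 14, 15, 18, 23, 30 → 39 (differences are 1, 3, 5, … (increasing by 2 each time)).
Pots — +9 each step: 55, 64, 73, 82, 91 → 100.
Putting it together: 90 bulbs, 39 seedlings, 100 pots.

90 bulbs, 39 seedlings, 100 pots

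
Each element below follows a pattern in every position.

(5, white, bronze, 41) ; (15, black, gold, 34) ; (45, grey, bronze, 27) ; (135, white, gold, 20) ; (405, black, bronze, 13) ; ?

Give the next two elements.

(1215, grey, gold, 6), (3645, white, bronze, -1)

First slot: ×3 each step; 5, 15, 45, 135, 405 → 1215 → 3645.
Shade — repeats white → black → grey: white, black, grey, white, black → grey → white.
Rank: bronze, gold, bronze, gold, bronze → gold → bronze (alternates bronze ↔ gold).
Fourth slot goes 41, 34, 27, 20, 13 → 6 → -1 (−7 each step).
Putting the parts together: (1215, grey, gold, 6) and then (3645, white, bronze, -1).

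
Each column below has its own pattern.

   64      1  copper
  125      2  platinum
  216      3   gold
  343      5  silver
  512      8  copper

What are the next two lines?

729  13  platinum; 1000  21  gold

First component — perfect cubes: 4³, 5³, 6³, …: 64, 125, 216, 343, 512 → 729 → 1000.
Second component — each term is the sum of the two before it: 1, 2, 3, 5, 8 → 13 → 21.
Metal — repeats copper → platinum → gold → silver: copper, platinum, gold, silver, copper → platinum → gold.
Putting the parts together: 729  13  platinum and then 1000  21  gold.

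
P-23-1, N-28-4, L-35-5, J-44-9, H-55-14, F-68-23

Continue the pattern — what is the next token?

For the letter, letters move back 2 places in the alphabet: P, N, L, J, H, F → D.
Second component — differences are 5, 7, 9, … (increasing by 2 each time): 23, 28, 35, 44, 55, 68 → 83.
Third component — each term is the sum of the two before it: 1, 4, 5, 9, 14, 23 → 37.
Combining the parts gives D-83-37.

D-83-37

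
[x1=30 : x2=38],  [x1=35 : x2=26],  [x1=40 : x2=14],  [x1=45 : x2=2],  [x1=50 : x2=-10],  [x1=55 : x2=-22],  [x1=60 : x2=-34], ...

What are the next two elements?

[x1=65 : x2=-46], [x1=70 : x2=-58]

X1 goes 30, 35, 40, 45, 50, 55, 60 → 65 → 70 (+5 each step).
For the x2, −12 each step: 38, 26, 14, 2, -10, -22, -34 → -46 → -58.
So the next two elements are [x1=65 : x2=-46] and [x1=70 : x2=-58].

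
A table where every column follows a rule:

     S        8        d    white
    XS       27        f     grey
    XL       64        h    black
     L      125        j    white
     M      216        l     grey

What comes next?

Size: runs backward through clothing sizes XS→XL, so S, XS, XL, L, M → S.
Second component — perfect cubes: 2³, 3³, 4³, …: 8, 27, 64, 125, 216 → 343.
Letter — letters move forward 2 places in the alphabet: d, f, h, j, l → n.
Shade: repeats white → grey → black, so white, grey, black, white, grey → black.
So the next row is S  343  n  black.

S  343  n  black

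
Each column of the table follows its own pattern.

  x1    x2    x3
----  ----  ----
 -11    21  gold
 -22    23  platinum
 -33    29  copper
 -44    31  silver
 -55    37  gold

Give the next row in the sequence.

-66  39  platinum

Column x1: −11 each step; -11, -22, -33, -44, -55 → -66.
Column x2 — alternating steps +2, +6, +2, +6, …: 21, 23, 29, 31, 37 → 39.
Column x3: repeats gold → platinum → copper → silver; gold, platinum, copper, silver, gold → platinum.
Combining the parts gives -66  39  platinum.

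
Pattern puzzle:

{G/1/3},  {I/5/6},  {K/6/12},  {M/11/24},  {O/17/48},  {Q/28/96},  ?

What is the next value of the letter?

Letter: G, I, K, M, O, Q → S (letters move forward 2 places in the alphabet).

S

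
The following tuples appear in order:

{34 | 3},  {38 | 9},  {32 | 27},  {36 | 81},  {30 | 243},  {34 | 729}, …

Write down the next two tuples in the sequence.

First slot: alternating steps +4, −6, +4, −6, …; 34, 38, 32, 36, 30, 34 → 28 → 32.
For the second slot, ×3 each step: 3, 9, 27, 81, 243, 729 → 2187 → 6561.
So the next two tuples are {28 | 2187} and {32 | 6561}.

{28 | 2187}, {32 | 6561}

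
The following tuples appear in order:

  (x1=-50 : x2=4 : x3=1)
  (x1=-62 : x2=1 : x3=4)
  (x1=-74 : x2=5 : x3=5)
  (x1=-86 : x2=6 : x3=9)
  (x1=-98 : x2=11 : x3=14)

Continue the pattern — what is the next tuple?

(x1=-110 : x2=17 : x3=23)

X1: −12 each step, so -50, -62, -74, -86, -98 → -110.
X2 — each term is the sum of the two before it: 4, 1, 5, 6, 11 → 17.
X3: each term is the sum of the two before it; 1, 4, 5, 9, 14 → 23.
So the next tuple is (x1=-110 : x2=17 : x3=23).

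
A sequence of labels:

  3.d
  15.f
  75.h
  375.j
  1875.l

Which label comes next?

9375.n

First component: ×5 each step, so 3, 15, 75, 375, 1875 → 9375.
Letter: letters move forward 2 places in the alphabet, so d, f, h, j, l → n.
So the next label is 9375.n.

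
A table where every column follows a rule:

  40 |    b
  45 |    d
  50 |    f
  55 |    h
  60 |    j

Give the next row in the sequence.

First component: 40, 45, 50, 55, 60 → 65 (+5 each step).
For the letter, letters move forward 2 places in the alphabet: b, d, f, h, j → l.
Combining the parts gives 65  l.

65  l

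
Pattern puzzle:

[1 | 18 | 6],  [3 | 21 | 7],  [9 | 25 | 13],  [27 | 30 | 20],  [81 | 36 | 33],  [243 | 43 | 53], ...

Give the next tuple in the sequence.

For the first component, ×3 each step: 1, 3, 9, 27, 81, 243 → 729.
Second component: 18, 21, 25, 30, 36, 43 → 51 (differences are 3, 4, 5, … (increasing by 1 each time)).
Third component: each term is the sum of the two before it; 6, 7, 13, 20, 33, 53 → 86.
Putting it together: [729 | 51 | 86].

[729 | 51 | 86]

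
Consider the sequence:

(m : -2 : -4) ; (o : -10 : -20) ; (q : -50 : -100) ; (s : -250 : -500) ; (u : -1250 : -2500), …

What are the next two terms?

Letter: letters move forward 2 places in the alphabet, so m, o, q, s, u → w → y.
Second value: ×5 each step; -2, -10, -50, -250, -1250 → -6250 → -31250.
For the third value, always 2 × the second value: -4, -20, -100, -500, -2500 → -12500 → -62500.
Putting the parts together: (w : -6250 : -12500) and then (y : -31250 : -62500).

(w : -6250 : -12500), (y : -31250 : -62500)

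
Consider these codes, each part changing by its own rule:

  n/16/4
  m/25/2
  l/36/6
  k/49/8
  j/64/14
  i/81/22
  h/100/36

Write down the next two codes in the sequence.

Letter: n, m, l, k, j, i, h → g → f (letters move back 1 place in the alphabet).
Second component: 16, 25, 36, 49, 64, 81, 100 → 121 → 144 (perfect squares: 4², 5², 6², …).
Third component: each term is the sum of the two before it; 4, 2, 6, 8, 14, 22, 36 → 58 → 94.
So the next two codes are g/121/58 and f/144/94.

g/121/58, f/144/94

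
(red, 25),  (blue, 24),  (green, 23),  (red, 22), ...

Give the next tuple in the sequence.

(blue, 21)

Colour: repeats red → blue → green, so red, blue, green, red → blue.
Second part: 25, 24, 23, 22 → 21 (−1 each step).
So the next tuple is (blue, 21).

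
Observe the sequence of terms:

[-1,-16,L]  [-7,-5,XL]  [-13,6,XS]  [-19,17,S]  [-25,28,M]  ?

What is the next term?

First part — −6 each step: -1, -7, -13, -19, -25 → -31.
Second part: +11 each step; -16, -5, 6, 17, 28 → 39.
Size — runs through clothing sizes XS→XL: L, XL, XS, S, M → L.
Combining the parts gives [-31,39,L].

[-31,39,L]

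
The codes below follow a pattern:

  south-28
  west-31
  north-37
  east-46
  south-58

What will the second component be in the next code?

Second component: differences are 3, 6, 9, … (increasing by 3 each time), so 28, 31, 37, 46, 58 → 73.

73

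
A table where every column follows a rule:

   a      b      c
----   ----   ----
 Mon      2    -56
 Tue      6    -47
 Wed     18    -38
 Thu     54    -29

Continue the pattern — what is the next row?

Column a — runs through the weekdays Mon→Sun: Mon, Tue, Wed, Thu → Fri.
Column b: 2, 6, 18, 54 → 162 (×3 each step).
Column c — +9 each step: -56, -47, -38, -29 → -20.
So the next row is Fri  162  -20.

Fri  162  -20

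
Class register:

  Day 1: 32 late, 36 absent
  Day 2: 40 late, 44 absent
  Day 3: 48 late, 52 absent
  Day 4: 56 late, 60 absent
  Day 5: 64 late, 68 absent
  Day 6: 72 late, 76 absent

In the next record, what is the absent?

Late: +8 each step, so 32, 40, 48, 56, 64, 72 → 80.
Absent: always 4 more than the late; 36, 44, 52, 60, 68, 76 → 84.

84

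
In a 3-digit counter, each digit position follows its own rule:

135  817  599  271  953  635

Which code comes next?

First digit — −3 each step, mod 10: 1, 8, 5, 2, 9, 6 → 3.
Second digit: 3, 1, 9, 7, 5, 3 → 1 (−2 each step, mod 10).
For the third digit, +2 each step, mod 10: 5, 7, 9, 1, 3, 5 → 7.
Putting it together: 317.

317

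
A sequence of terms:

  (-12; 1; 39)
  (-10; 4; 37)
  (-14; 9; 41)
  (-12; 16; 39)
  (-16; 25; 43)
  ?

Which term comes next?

First slot: -12, -10, -14, -12, -16 → -14 (alternating steps +2, −4, +2, −4, …).
For the second slot, perfect squares: 1², 2², 3², …: 1, 4, 9, 16, 25 → 36.
For the third slot, together with the first slot always sums to 27: 39, 37, 41, 39, 43 → 41.
Putting it together: (-14; 36; 41).

(-14; 36; 41)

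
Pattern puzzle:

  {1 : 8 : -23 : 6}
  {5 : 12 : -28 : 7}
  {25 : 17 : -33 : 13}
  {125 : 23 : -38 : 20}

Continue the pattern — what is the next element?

{625 : 30 : -43 : 33}

First slot goes 1, 5, 25, 125 → 625 (×5 each step).
Second slot goes 8, 12, 17, 23 → 30 (differences are 4, 5, 6, … (increasing by 1 each time)).
Third slot: −5 each step, so -23, -28, -33, -38 → -43.
Fourth slot: 6, 7, 13, 20 → 33 (each term is the sum of the two before it).
Putting it together: {625 : 30 : -43 : 33}.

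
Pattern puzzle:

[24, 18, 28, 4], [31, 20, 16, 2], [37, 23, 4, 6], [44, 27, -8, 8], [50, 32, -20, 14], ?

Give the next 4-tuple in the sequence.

First entry: alternating steps +7, +6, +7, +6, …, so 24, 31, 37, 44, 50 → 57.
Second entry — differences are 2, 3, 4, … (increasing by 1 each time): 18, 20, 23, 27, 32 → 38.
For the third entry, −12 each step: 28, 16, 4, -8, -20 → -32.
For the fourth entry, each term is the sum of the two before it: 4, 2, 6, 8, 14 → 22.
Putting it together: [57, 38, -32, 22].

[57, 38, -32, 22]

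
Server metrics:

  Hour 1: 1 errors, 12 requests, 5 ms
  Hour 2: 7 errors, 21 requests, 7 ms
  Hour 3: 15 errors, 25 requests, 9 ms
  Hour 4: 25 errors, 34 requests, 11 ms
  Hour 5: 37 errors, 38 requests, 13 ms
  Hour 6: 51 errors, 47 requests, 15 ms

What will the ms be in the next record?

17

Ms: +2 each step, so 5, 7, 9, 11, 13, 15 → 17.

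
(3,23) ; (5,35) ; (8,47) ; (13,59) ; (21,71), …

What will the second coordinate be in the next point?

83

Second coordinate: 23, 35, 47, 59, 71 → 83 (+12 each step).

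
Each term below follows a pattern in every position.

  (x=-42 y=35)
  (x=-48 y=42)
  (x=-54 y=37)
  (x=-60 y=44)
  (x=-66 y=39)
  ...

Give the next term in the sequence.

(x=-72 y=46)

X: −6 each step, so -42, -48, -54, -60, -66 → -72.
For the y, alternating steps +7, −5, +7, −5, …: 35, 42, 37, 44, 39 → 46.
So the next term is (x=-72 y=46).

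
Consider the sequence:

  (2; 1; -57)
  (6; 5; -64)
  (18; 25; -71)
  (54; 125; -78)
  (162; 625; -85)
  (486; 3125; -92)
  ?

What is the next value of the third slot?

For the third slot, −7 each step: -57, -64, -71, -78, -85, -92 → -99.

-99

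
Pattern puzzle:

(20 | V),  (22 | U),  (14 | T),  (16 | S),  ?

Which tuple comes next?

First component: alternating steps +2, −8, +2, −8, …; 20, 22, 14, 16 → 8.
Letter: letters move back 1 place in the alphabet, so V, U, T, S → R.
Putting it together: (8 | R).

(8 | R)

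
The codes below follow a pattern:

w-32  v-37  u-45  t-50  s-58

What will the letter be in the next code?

r

Letter: letters move back 1 place in the alphabet; w, v, u, t, s → r.
Second component: 32, 37, 45, 50, 58 → 63 (alternating steps +5, +8, +5, +8, …).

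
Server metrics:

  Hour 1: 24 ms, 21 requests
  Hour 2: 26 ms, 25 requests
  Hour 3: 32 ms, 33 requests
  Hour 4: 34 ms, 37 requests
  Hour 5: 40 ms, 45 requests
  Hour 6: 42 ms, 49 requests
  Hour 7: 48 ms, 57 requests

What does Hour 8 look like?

50 ms, 61 requests

Ms: 24, 26, 32, 34, 40, 42, 48 → 50 (alternating steps +2, +6, +2, +6, …).
Requests: alternating steps +4, +8, +4, +8, …; 21, 25, 33, 37, 45, 49, 57 → 61.
Putting it together: 50 ms, 61 requests.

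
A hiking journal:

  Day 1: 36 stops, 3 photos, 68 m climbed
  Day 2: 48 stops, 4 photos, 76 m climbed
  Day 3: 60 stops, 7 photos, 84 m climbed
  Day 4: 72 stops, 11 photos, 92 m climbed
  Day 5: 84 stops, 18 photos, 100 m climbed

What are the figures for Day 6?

Stops: 36, 48, 60, 72, 84 → 96 (+12 each step).
Photos goes 3, 4, 7, 11, 18 → 29 (each term is the sum of the two before it).
M climbed: 68, 76, 84, 92, 100 → 108 (+8 each step).
So the next line is 96 stops, 29 photos, 108 m climbed.

96 stops, 29 photos, 108 m climbed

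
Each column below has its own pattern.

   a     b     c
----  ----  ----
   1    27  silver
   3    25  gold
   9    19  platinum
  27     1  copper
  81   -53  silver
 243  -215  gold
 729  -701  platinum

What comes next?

2187  -2159  copper

Column a: ×3 each step, so 1, 3, 9, 27, 81, 243, 729 → 2187.
For the column b, together with the column a always sums to 28: 27, 25, 19, 1, -53, -215, -701 → -2159.
For the column c, repeats silver → gold → platinum → copper: silver, gold, platinum, copper, silver, gold, platinum → copper.
So the next row is 2187  -2159  copper.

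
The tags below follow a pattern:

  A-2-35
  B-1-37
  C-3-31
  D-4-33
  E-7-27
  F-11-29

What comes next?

G-18-23

Letter: letters move forward 1 place in the alphabet; A, B, C, D, E, F → G.
Second component — each term is the sum of the two before it: 2, 1, 3, 4, 7, 11 → 18.
Third component goes 35, 37, 31, 33, 27, 29 → 23 (alternating steps +2, −6, +2, −6, …).
So the next tag is G-18-23.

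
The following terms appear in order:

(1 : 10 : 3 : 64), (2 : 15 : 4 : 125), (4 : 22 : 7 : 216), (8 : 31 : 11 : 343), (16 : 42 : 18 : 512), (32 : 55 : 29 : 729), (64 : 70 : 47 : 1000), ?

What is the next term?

For the first slot, ×2 each step: 1, 2, 4, 8, 16, 32, 64 → 128.
Second slot goes 10, 15, 22, 31, 42, 55, 70 → 87 (differences are 5, 7, 9, … (increasing by 2 each time)).
Third slot: each term is the sum of the two before it; 3, 4, 7, 11, 18, 29, 47 → 76.
Fourth slot goes 64, 125, 216, 343, 512, 729, 1000 → 1331 (perfect cubes: 4³, 5³, 6³, …).
So the next term is (128 : 87 : 76 : 1331).

(128 : 87 : 76 : 1331)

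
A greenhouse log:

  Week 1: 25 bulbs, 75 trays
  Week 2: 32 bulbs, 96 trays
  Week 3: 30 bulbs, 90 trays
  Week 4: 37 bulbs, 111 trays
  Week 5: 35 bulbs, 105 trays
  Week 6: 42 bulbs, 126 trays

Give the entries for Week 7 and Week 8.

40 bulbs, 120 trays; 47 bulbs, 141 trays

Bulbs: 25, 32, 30, 37, 35, 42 → 40 → 47 (alternating steps +7, −2, +7, −2, …).
Trays — always 3 × the bulbs: 75, 96, 90, 111, 105, 126 → 120 → 141.
So the next two records are 40 bulbs, 120 trays and 47 bulbs, 141 trays.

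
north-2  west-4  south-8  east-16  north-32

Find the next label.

Direction: repeats north → west → south → east, so north, west, south, east, north → west.
Second component: ×2 each step, so 2, 4, 8, 16, 32 → 64.
Combining the parts gives west-64.

west-64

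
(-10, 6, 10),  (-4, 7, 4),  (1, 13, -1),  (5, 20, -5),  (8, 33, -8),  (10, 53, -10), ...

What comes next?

First component: differences are 6, 5, 4, … (decreasing by 1 each time); -10, -4, 1, 5, 8, 10 → 11.
Second component — each term is the sum of the two before it: 6, 7, 13, 20, 33, 53 → 86.
For the third component, always the negative of the first component: 10, 4, -1, -5, -8, -10 → -11.
So the next triple is (11, 86, -11).

(11, 86, -11)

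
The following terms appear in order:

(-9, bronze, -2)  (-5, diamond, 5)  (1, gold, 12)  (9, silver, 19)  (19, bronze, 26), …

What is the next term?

(31, diamond, 33)

First part: differences are 4, 6, 8, … (increasing by 2 each time); -9, -5, 1, 9, 19 → 31.
For the rank, repeats bronze → diamond → gold → silver: bronze, diamond, gold, silver, bronze → diamond.
Third part: -2, 5, 12, 19, 26 → 33 (+7 each step).
Putting it together: (31, diamond, 33).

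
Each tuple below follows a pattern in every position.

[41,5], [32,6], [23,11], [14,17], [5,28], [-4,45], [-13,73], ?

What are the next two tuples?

[-22,118], [-31,191]

First value: −9 each step, so 41, 32, 23, 14, 5, -4, -13 → -22 → -31.
Second value: each term is the sum of the two before it; 5, 6, 11, 17, 28, 45, 73 → 118 → 191.
Putting the parts together: [-22,118] and then [-31,191].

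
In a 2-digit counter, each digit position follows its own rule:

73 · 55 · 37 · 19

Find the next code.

91

First digit — −2 each step, mod 10: 7, 5, 3, 1 → 9.
For the second digit, +2 each step, mod 10: 3, 5, 7, 9 → 1.
Combining the parts gives 91.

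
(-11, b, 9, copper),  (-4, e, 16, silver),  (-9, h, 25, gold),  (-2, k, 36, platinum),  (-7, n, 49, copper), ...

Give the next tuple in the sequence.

First value — alternating steps +7, −5, +7, −5, …: -11, -4, -9, -2, -7 → 0.
Letter: letters move forward 3 places in the alphabet, so b, e, h, k, n → q.
Third value — perfect squares: 3², 4², 5², …: 9, 16, 25, 36, 49 → 64.
For the metal, repeats copper → silver → gold → platinum: copper, silver, gold, platinum, copper → silver.
So the next tuple is (0, q, 64, silver).

(0, q, 64, silver)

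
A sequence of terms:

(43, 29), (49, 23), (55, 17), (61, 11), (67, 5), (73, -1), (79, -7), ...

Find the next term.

First component: +6 each step, so 43, 49, 55, 61, 67, 73, 79 → 85.
Second component: together with the first component always sums to 72, so 29, 23, 17, 11, 5, -1, -7 → -13.
So the next term is (85, -13).

(85, -13)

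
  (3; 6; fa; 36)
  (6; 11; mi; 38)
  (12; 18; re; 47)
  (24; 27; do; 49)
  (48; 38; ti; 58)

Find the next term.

(96; 51; la; 60)

First value: 3, 6, 12, 24, 48 → 96 (×2 each step).
For the second value, differences are 5, 7, 9, … (increasing by 2 each time): 6, 11, 18, 27, 38 → 51.
Note: fa, mi, re, do, ti → la (runs backward through the solfège scale do→ti).
Fourth value: alternating steps +2, +9, +2, +9, …; 36, 38, 47, 49, 58 → 60.
Combining the parts gives (96; 51; la; 60).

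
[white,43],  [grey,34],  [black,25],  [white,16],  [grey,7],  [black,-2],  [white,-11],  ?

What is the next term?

[grey,-20]

For the shade, repeats white → grey → black: white, grey, black, white, grey, black, white → grey.
Second slot: −9 each step; 43, 34, 25, 16, 7, -2, -11 → -20.
Combining the parts gives [grey,-20].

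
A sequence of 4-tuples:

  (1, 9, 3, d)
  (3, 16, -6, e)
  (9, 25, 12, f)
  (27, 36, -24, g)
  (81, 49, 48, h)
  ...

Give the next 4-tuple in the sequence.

(243, 64, -96, i)

First coordinate: ×3 each step, so 1, 3, 9, 27, 81 → 243.
Second coordinate: perfect squares: 3², 4², 5², …, so 9, 16, 25, 36, 49 → 64.
Third coordinate: ×(-2) each step, so 3, -6, 12, -24, 48 → -96.
Letter: d, e, f, g, h → i (letters move forward 1 place in the alphabet).
So the next 4-tuple is (243, 64, -96, i).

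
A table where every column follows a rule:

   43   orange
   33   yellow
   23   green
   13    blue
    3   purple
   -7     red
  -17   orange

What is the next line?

-27  yellow

First component — −10 each step: 43, 33, 23, 13, 3, -7, -17 → -27.
Colour: repeats orange → yellow → green → blue → purple → red; orange, yellow, green, blue, purple, red, orange → yellow.
Putting it together: -27  yellow.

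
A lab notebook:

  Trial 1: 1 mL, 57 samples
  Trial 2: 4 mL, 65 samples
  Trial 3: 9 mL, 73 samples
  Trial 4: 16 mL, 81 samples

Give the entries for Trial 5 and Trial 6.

ML — perfect squares: 1², 2², 3², …: 1, 4, 9, 16 → 25 → 36.
Samples goes 57, 65, 73, 81 → 89 → 97 (+8 each step).
Putting the parts together: 25 mL, 89 samples and then 36 mL, 97 samples.

25 mL, 89 samples; 36 mL, 97 samples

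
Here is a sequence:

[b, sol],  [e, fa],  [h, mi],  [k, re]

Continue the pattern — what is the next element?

Letter: b, e, h, k → n (letters move forward 3 places in the alphabet).
Note goes sol, fa, mi, re → do (runs backward through the solfège scale do→ti).
So the next element is [n, do].

[n, do]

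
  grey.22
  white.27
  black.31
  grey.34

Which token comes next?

white.36

For the shade, repeats grey → white → black: grey, white, black, grey → white.
Second component — differences are 5, 4, 3, … (decreasing by 1 each time): 22, 27, 31, 34 → 36.
Putting it together: white.36.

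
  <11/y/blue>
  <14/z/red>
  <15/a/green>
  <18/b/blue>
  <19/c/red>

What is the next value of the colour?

green

Colour: repeats blue → red → green; blue, red, green, blue, red → green.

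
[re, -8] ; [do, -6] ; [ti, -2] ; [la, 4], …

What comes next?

Note: runs backward through the solfège scale do→ti, so re, do, ti, la → sol.
Second value: differences are 2, 4, 6, … (increasing by 2 each time), so -8, -6, -2, 4 → 12.
Combining the parts gives [sol, 12].

[sol, 12]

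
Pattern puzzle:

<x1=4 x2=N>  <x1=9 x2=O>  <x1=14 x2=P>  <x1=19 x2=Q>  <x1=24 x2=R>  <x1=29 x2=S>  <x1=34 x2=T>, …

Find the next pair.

For the x1, +5 each step: 4, 9, 14, 19, 24, 29, 34 → 39.
X2: letters move forward 1 place in the alphabet; N, O, P, Q, R, S, T → U.
Putting it together: <x1=39 x2=U>.

<x1=39 x2=U>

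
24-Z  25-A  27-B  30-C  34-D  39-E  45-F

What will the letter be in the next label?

Letter: letters move forward 1 place in the alphabet, wrapping Z→A; Z, A, B, C, D, E, F → G.

G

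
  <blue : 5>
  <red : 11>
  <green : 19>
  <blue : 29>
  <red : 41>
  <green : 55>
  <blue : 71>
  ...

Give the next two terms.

<red : 89>, <green : 109>

Colour goes blue, red, green, blue, red, green, blue → red → green (repeats blue → red → green).
Second part: 5, 11, 19, 29, 41, 55, 71 → 89 → 109 (differences are 6, 8, 10, … (increasing by 2 each time)).
Putting the parts together: <red : 89> and then <green : 109>.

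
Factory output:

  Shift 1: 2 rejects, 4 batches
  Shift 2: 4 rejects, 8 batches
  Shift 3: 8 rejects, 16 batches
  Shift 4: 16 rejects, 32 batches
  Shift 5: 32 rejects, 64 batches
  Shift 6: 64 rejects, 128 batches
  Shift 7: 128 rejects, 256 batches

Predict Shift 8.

Rejects — ×2 each step: 2, 4, 8, 16, 32, 64, 128 → 256.
Batches: always 2 × the rejects; 4, 8, 16, 32, 64, 128, 256 → 512.
Putting it together: 256 rejects, 512 batches.

256 rejects, 512 batches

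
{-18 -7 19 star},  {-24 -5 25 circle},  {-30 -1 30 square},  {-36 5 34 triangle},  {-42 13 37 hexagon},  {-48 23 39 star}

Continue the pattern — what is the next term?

{-54 35 40 circle}

First slot — −6 each step: -18, -24, -30, -36, -42, -48 → -54.
Second slot: -7, -5, -1, 5, 13, 23 → 35 (differences are 2, 4, 6, … (increasing by 2 each time)).
Third slot — differences are 6, 5, 4, … (decreasing by 1 each time): 19, 25, 30, 34, 37, 39 → 40.
Shape goes star, circle, square, triangle, hexagon, star → circle (repeats star → circle → square → triangle → hexagon).
Combining the parts gives {-54 35 40 circle}.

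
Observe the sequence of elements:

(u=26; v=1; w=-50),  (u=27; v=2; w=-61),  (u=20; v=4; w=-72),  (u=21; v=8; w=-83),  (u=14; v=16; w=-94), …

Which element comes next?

(u=15; v=32; w=-105)

U: alternating steps +1, −7, +1, −7, …; 26, 27, 20, 21, 14 → 15.
For the v, ×2 each step: 1, 2, 4, 8, 16 → 32.
For the w, −11 each step: -50, -61, -72, -83, -94 → -105.
Putting it together: (u=15; v=32; w=-105).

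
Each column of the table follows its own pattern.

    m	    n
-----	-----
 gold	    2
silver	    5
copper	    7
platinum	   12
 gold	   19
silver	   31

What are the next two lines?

copper  50; platinum  81

Column m — repeats gold → silver → copper → platinum: gold, silver, copper, platinum, gold, silver → copper → platinum.
Column n: each term is the sum of the two before it; 2, 5, 7, 12, 19, 31 → 50 → 81.
Putting the parts together: copper  50 and then platinum  81.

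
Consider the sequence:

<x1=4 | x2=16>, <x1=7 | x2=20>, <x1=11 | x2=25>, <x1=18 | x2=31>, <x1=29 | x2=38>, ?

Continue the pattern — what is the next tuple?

<x1=47 | x2=46>

X1: each term is the sum of the two before it, so 4, 7, 11, 18, 29 → 47.
X2 — differences are 4, 5, 6, … (increasing by 1 each time): 16, 20, 25, 31, 38 → 46.
So the next tuple is <x1=47 | x2=46>.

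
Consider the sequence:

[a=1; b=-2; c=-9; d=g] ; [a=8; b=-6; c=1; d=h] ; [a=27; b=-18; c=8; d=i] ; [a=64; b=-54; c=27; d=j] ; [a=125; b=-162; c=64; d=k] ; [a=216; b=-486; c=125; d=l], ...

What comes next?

[a=343; b=-1458; c=216; d=m]

A — perfect cubes: 1³, 2³, 3³, …: 1, 8, 27, 64, 125, 216 → 343.
B: ×3 each step, so -2, -6, -18, -54, -162, -486 → -1458.
For the c, always the previous value of the a: -9, 1, 8, 27, 64, 125 → 216.
D goes g, h, i, j, k, l → m (letters move forward 1 place in the alphabet).
Combining the parts gives [a=343; b=-1458; c=216; d=m].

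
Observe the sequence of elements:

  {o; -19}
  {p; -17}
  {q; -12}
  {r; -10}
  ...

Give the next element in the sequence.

For the letter, letters move forward 1 place in the alphabet: o, p, q, r → s.
Second slot — alternating steps +2, +5, +2, +5, …: -19, -17, -12, -10 → -5.
Combining the parts gives {s; -5}.

{s; -5}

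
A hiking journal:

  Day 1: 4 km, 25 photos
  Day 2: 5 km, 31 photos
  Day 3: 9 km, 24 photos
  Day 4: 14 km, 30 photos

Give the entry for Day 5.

Km: each term is the sum of the two before it, so 4, 5, 9, 14 → 23.
For the photos, alternating steps +6, −7, +6, −7, …: 25, 31, 24, 30 → 23.
Putting it together: 23 km, 23 photos.

23 km, 23 photos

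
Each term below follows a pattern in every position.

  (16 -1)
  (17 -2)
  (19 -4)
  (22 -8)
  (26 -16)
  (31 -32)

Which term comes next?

First entry: differences are 1, 2, 3, … (increasing by 1 each time), so 16, 17, 19, 22, 26, 31 → 37.
Second entry — ×2 each step: -1, -2, -4, -8, -16, -32 → -64.
Combining the parts gives (37 -64).

(37 -64)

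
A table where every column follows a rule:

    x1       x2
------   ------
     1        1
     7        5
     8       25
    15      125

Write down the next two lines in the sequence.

23  625; 38  3125

Column x1: 1, 7, 8, 15 → 23 → 38 (each term is the sum of the two before it).
Column x2: ×5 each step; 1, 5, 25, 125 → 625 → 3125.
So the next two lines are 23  625 and 38  3125.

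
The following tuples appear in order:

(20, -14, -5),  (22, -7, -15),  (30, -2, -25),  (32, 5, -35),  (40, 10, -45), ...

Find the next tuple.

(42, 17, -55)

First component: 20, 22, 30, 32, 40 → 42 (alternating steps +2, +8, +2, +8, …).
Second component: -14, -7, -2, 5, 10 → 17 (alternating steps +7, +5, +7, +5, …).
Third component goes -5, -15, -25, -35, -45 → -55 (−10 each step).
So the next tuple is (42, 17, -55).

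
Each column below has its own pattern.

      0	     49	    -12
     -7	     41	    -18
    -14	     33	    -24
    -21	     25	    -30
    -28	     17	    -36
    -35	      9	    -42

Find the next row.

First component goes 0, -7, -14, -21, -28, -35 → -42 (−7 each step).
Second component: −8 each step; 49, 41, 33, 25, 17, 9 → 1.
Third component goes -12, -18, -24, -30, -36, -42 → -48 (−6 each step).
Combining the parts gives -42  1  -48.

-42  1  -48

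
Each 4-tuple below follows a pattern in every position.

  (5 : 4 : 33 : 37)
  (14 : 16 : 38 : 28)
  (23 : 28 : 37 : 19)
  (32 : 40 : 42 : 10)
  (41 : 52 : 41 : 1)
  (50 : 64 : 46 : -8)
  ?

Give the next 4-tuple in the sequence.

First part — +9 each step: 5, 14, 23, 32, 41, 50 → 59.
Second part: 4, 16, 28, 40, 52, 64 → 76 (+12 each step).
Third part: 33, 38, 37, 42, 41, 46 → 45 (alternating steps +5, −1, +5, −1, …).
For the fourth part, together with the first part always sums to 42: 37, 28, 19, 10, 1, -8 → -17.
Putting it together: (59 : 76 : 45 : -17).

(59 : 76 : 45 : -17)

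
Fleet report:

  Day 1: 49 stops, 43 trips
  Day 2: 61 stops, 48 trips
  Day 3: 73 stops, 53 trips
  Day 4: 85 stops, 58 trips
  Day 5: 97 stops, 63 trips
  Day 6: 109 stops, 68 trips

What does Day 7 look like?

For the stops, +12 each step: 49, 61, 73, 85, 97, 109 → 121.
Trips: +5 each step; 43, 48, 53, 58, 63, 68 → 73.
Putting it together: 121 stops, 73 trips.

121 stops, 73 trips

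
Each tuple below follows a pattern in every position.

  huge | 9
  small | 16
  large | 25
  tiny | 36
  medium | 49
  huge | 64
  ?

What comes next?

small | 81

Size — repeats huge → small → large → tiny → medium: huge, small, large, tiny, medium, huge → small.
Second slot: perfect squares: 3², 4², 5², …; 9, 16, 25, 36, 49, 64 → 81.
Putting it together: small | 81.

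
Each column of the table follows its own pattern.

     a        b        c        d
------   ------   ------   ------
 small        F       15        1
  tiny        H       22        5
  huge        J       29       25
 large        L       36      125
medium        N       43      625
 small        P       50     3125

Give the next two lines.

Column a: repeats small → tiny → huge → large → medium, so small, tiny, huge, large, medium, small → tiny → huge.
For the column b, letters move forward 2 places in the alphabet: F, H, J, L, N, P → R → T.
For the column c, +7 each step: 15, 22, 29, 36, 43, 50 → 57 → 64.
For the column d, ×5 each step: 1, 5, 25, 125, 625, 3125 → 15625 → 78125.
So the next two lines are tiny  R  57  15625 and huge  T  64  78125.

tiny  R  57  15625; huge  T  64  78125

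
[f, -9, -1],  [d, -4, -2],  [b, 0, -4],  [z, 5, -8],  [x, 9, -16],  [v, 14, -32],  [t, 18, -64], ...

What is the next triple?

Letter: letters move back 2 places in the alphabet, wrapping A→Z; f, d, b, z, x, v, t → r.
Second part: alternating steps +5, +4, +5, +4, …; -9, -4, 0, 5, 9, 14, 18 → 23.
Third part: ×2 each step; -1, -2, -4, -8, -16, -32, -64 → -128.
So the next triple is [r, 23, -128].

[r, 23, -128]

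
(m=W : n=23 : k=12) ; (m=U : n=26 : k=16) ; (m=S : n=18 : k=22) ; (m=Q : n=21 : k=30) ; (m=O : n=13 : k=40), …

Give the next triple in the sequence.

For the m, letters move back 2 places in the alphabet: W, U, S, Q, O → M.
For the n, alternating steps +3, −8, +3, −8, …: 23, 26, 18, 21, 13 → 16.
K: differences are 4, 6, 8, … (increasing by 2 each time), so 12, 16, 22, 30, 40 → 52.
So the next triple is (m=M : n=16 : k=52).

(m=M : n=16 : k=52)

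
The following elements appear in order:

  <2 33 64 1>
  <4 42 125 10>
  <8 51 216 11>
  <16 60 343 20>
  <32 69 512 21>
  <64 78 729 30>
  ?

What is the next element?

<128 87 1000 31>

First entry — ×2 each step: 2, 4, 8, 16, 32, 64 → 128.
Second entry goes 33, 42, 51, 60, 69, 78 → 87 (+9 each step).
Third entry: 64, 125, 216, 343, 512, 729 → 1000 (perfect cubes: 4³, 5³, 6³, …).
Fourth entry: 1, 10, 11, 20, 21, 30 → 31 (alternating steps +9, +1, +9, +1, …).
Combining the parts gives <128 87 1000 31>.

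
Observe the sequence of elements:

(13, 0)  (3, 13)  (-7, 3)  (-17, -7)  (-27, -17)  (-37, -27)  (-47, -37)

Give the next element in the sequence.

First coordinate: −10 each step; 13, 3, -7, -17, -27, -37, -47 → -57.
Second coordinate: always the previous value of the first coordinate, so 0, 13, 3, -7, -17, -27, -37 → -47.
So the next element is (-57, -47).

(-57, -47)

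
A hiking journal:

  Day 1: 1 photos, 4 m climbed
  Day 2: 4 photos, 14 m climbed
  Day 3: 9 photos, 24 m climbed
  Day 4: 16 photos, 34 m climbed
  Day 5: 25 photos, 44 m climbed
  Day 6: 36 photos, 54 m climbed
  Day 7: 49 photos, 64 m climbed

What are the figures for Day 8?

64 photos, 74 m climbed

For the photos, perfect squares: 1², 2², 3², …: 1, 4, 9, 16, 25, 36, 49 → 64.
M climbed: +10 each step, so 4, 14, 24, 34, 44, 54, 64 → 74.
Putting it together: 64 photos, 74 m climbed.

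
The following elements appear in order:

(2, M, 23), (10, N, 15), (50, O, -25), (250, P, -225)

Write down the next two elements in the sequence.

First slot goes 2, 10, 50, 250 → 1250 → 6250 (×5 each step).
Letter goes M, N, O, P → Q → R (letters move forward 1 place in the alphabet).
Third slot: 23, 15, -25, -225 → -1225 → -6225 (together with the first slot always sums to 25).
So the next two elements are (1250, Q, -1225) and (6250, R, -6225).

(1250, Q, -1225), (6250, R, -6225)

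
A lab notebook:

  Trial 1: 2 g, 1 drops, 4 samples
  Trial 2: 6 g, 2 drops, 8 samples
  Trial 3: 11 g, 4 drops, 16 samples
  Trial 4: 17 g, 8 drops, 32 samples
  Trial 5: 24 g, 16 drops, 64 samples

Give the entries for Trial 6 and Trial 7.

G: differences are 4, 5, 6, … (increasing by 1 each time); 2, 6, 11, 17, 24 → 32 → 41.
Drops: ×2 each step; 1, 2, 4, 8, 16 → 32 → 64.
For the samples, ×2 each step: 4, 8, 16, 32, 64 → 128 → 256.
So the next two records are 32 g, 32 drops, 128 samples and 41 g, 64 drops, 256 samples.

32 g, 32 drops, 128 samples; 41 g, 64 drops, 256 samples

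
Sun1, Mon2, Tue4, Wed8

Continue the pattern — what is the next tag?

Thu16

Day: runs through the weekdays Mon→Sun; Sun, Mon, Tue, Wed → Thu.
Second component — ×2 each step: 1, 2, 4, 8 → 16.
Putting it together: Thu16.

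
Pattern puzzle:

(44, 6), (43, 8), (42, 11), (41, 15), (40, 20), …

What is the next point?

First entry: −1 each step, so 44, 43, 42, 41, 40 → 39.
Second entry: 6, 8, 11, 15, 20 → 26 (differences are 2, 3, 4, … (increasing by 1 each time)).
Putting it together: (39, 26).

(39, 26)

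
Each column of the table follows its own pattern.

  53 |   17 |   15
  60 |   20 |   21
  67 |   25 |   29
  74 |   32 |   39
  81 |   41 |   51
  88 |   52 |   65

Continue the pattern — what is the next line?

95  65  81

First component: +7 each step, so 53, 60, 67, 74, 81, 88 → 95.
Second component goes 17, 20, 25, 32, 41, 52 → 65 (differences are 3, 5, 7, … (increasing by 2 each time)).
Third component: 15, 21, 29, 39, 51, 65 → 81 (differences are 6, 8, 10, … (increasing by 2 each time)).
Combining the parts gives 95  65  81.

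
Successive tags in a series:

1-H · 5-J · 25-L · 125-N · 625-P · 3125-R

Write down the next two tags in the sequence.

First component: ×5 each step, so 1, 5, 25, 125, 625, 3125 → 15625 → 78125.
For the letter, letters move forward 2 places in the alphabet: H, J, L, N, P, R → T → V.
Putting the parts together: 15625-T and then 78125-V.

15625-T, 78125-V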